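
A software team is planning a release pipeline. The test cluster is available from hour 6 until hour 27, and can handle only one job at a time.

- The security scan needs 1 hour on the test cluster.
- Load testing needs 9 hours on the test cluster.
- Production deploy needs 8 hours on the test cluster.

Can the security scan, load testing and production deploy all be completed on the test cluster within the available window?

The test cluster window is 27 − 6 = 21 hours.
Running back to back, the jobs need 1 + 9 + 8 = 18 hours on the test cluster.
Since 18 ≤ 21, they fit within the window.

Yes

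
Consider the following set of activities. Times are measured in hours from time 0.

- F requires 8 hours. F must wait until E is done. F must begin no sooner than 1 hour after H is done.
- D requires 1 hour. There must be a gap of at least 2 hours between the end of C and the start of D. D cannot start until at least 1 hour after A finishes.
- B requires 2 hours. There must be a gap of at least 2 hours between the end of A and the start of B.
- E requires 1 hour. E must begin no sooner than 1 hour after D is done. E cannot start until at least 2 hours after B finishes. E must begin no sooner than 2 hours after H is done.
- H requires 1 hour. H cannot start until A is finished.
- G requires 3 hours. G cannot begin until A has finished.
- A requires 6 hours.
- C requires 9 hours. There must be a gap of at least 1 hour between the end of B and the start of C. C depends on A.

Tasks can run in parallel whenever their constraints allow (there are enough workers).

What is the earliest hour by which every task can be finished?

33

Nothing blocks A, so it runs from hour 0 to hour 6.
H cannot begin until A (finishes hour 6). It runs from hour 6 to 6 + 1 = hour 7.
G cannot begin until A (finishes hour 6). It runs from hour 6 to 6 + 3 = hour 9.
B waits on A (finishes hour 6, plus 2-hour gap → hour 8), so it starts at hour 8 and finishes at 8 + 2 = hour 10.
C needs all of B (finishes hour 10, plus 1-hour gap → hour 11); A (finishes hour 6). That puts its earliest start at hour 11; it finishes at 11 + 9 = hour 20.
D needs all of C (finishes hour 20, plus 2-hour gap → hour 22); A (finishes hour 6, plus 1-hour gap → hour 7). That puts its earliest start at hour 22; it finishes at 22 + 1 = hour 23.
E cannot start until D (finishes hour 23, plus 1-hour gap → hour 24); B (finishes hour 10, plus 2-hour gap → hour 12); H (finishes hour 7, plus 2-hour gap → hour 9). The controlling bound is hour 24, so E finishes at 24 + 1 = hour 25.
For F: E (finishes hour 25); H (finishes hour 7, plus 1-hour gap → hour 8). Taking the maximum gives a start of hour 25, and it finishes at 25 + 8 = hour 33.
All tasks are finished once the last one completes. Finish times: A at 6, B at 10, C at 20, D at 23, E at 25, F at 33, G at 9, H at 7. The latest is hour 33.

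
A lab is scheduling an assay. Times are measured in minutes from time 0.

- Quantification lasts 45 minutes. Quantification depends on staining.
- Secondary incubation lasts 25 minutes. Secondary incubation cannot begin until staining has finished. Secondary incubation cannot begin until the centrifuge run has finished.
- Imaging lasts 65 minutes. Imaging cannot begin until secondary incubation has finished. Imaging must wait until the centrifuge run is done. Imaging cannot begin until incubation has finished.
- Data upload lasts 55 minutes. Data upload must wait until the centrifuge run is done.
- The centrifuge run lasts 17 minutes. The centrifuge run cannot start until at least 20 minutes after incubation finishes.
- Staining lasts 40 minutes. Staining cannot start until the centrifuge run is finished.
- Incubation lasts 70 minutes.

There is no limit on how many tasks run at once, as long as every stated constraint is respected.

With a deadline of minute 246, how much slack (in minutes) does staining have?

Incubation can start immediately at minute 0; it finishes at minute 70.
The centrifuge run cannot begin until incubation (finishes minute 70, plus 20-minute gap → minute 90). It runs from minute 90 to 90 + 17 = minute 107.
Staining waits on the centrifuge run (finishes minute 107), so it starts at minute 107 and finishes at 107 + 40 = minute 147.

Working backward from the deadline:
To finish by minute 246, imaging (duration 65) must start no later than minute 181.
Secondary incubation must finish before imaging (must start by minute 181). With a 25-minute duration, secondary incubation must start by 181 − 25 = minute 156.
Quantification must finish by minute 246; it takes 45 minutes, so it must start by 246 − 45 = minute 201.
Staining has several dependents: secondary incubation (must start by minute 156); quantification (must start by minute 201). The earliest of those limits is minute 156, so staining must start by 156 − 40 = minute 116.
So staining can start as early as minute 107 and as late as minute 116, giving 116 − 107 = 9 minutes of slack.

9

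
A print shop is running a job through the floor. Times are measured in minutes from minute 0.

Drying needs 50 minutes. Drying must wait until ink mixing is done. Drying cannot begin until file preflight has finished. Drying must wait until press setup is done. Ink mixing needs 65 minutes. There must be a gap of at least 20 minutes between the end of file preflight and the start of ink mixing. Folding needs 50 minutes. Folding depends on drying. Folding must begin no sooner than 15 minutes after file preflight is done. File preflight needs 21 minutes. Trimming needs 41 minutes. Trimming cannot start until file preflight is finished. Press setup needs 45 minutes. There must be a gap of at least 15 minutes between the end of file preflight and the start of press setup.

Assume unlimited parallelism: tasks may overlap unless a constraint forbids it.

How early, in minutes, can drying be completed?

156

Nothing blocks file preflight, so it runs from minute 0 to minute 21.
Press setup waits on file preflight (finishes minute 21, plus 15-minute gap → minute 36), so it starts at minute 36 and finishes at 36 + 45 = minute 81.
Ink mixing cannot begin until file preflight (finishes minute 21, plus 20-minute gap → minute 41). It runs from minute 41 to 41 + 65 = minute 106.
Drying needs all of ink mixing (finishes minute 106); file preflight (finishes minute 21); press setup (finishes minute 81). That puts its earliest start at minute 106; it finishes at 106 + 50 = minute 156.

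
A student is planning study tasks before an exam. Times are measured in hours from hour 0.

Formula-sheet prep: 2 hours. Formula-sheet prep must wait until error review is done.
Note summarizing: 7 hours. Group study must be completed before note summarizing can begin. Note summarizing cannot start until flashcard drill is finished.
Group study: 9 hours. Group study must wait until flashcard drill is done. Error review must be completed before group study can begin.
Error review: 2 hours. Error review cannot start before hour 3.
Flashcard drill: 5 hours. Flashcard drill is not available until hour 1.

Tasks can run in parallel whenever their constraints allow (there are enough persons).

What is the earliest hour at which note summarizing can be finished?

Error review cannot begin until its own release at hour 3. It runs from hour 3 to 3 + 2 = hour 5.
Flashcard drill cannot begin until its own release at hour 1. It runs from hour 1 to 1 + 5 = hour 6.
Group study cannot start until flashcard drill (finishes hour 6); error review (finishes hour 5). The controlling bound is hour 6, so group study finishes at 6 + 9 = hour 15.
Note summarizing needs all of group study (finishes hour 15); flashcard drill (finishes hour 6). That puts its earliest start at hour 15; it finishes at 15 + 7 = hour 22.

22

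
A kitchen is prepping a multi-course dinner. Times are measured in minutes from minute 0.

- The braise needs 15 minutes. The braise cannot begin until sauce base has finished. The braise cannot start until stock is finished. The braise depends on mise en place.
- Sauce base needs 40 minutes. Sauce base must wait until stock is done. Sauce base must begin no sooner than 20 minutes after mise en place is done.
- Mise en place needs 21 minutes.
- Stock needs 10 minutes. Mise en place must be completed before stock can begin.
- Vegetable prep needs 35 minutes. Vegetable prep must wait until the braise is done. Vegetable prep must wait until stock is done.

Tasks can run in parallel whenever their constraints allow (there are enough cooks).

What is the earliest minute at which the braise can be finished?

96

Mise en place has no prerequisites, so it starts at minute 0 and finishes at minute 21.
After mise en place (finishes minute 21), stock can start at minute 21 and finishes at minute 31.
Sauce base has to wait for stock (finishes minute 31); mise en place (finishes minute 21, plus 20-minute gap → minute 41). The latest of these is minute 41, so sauce base runs minute 41 to 41 + 40 = minute 81.
The braise cannot start until sauce base (finishes minute 81); stock (finishes minute 31); mise en place (finishes minute 21). The controlling bound is minute 81, so the braise finishes at 81 + 15 = minute 96.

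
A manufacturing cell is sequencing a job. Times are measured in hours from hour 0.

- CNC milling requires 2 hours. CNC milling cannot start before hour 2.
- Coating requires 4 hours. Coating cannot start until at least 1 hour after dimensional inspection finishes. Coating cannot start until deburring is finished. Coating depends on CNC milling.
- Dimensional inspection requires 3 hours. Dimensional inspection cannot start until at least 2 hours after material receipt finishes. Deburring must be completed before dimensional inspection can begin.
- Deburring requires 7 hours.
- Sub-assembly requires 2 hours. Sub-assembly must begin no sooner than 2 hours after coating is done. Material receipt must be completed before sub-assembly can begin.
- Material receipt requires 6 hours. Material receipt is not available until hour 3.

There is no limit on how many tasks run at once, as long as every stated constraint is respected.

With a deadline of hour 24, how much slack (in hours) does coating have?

After its own release at hour 2, CNC milling can start at hour 2 and finishes at hour 4.
Deburring has no prerequisites, so it starts at hour 0 and finishes at hour 7.
Material receipt waits on its own release at hour 3, so it starts at hour 3 and finishes at 3 + 6 = hour 9.
Dimensional inspection has to wait for material receipt (finishes hour 9, plus 2-hour gap → hour 11); deburring (finishes hour 7). The latest of these is hour 11, so dimensional inspection runs hour 11 to 11 + 3 = hour 14.
Coating has to wait for dimensional inspection (finishes hour 14, plus 1-hour gap → hour 15); deburring (finishes hour 7); CNC milling (finishes hour 4). The latest of these is hour 15, so coating runs hour 15 to 15 + 4 = hour 19.

Working backward from the deadline:
Sub-assembly must finish by hour 24; it takes 2 hours, so it must start by 24 − 2 = hour 22.
Coating has to be done before sub-assembly (must start by hour 22, minus 2-hour gap → hour 20). That means finishing by hour 20, i.e. starting by 20 − 4 = hour 16.
So coating can start as early as hour 15 and as late as hour 16, giving 16 − 15 = 1 hour of slack.

1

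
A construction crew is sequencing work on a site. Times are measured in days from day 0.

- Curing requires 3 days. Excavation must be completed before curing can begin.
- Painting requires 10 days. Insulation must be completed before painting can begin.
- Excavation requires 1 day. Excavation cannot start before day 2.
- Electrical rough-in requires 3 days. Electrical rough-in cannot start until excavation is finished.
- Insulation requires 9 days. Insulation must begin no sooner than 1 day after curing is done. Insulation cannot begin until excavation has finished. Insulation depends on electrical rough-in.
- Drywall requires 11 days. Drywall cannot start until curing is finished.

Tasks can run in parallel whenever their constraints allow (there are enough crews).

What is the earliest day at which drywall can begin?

After its own release at day 2, excavation can start at day 2 and finishes at day 3.
After excavation (finishes day 3), curing can start at day 3 and finishes at day 6.
Drywall waits on curing (finishes day 6), so the earliest it can start is day 6.

6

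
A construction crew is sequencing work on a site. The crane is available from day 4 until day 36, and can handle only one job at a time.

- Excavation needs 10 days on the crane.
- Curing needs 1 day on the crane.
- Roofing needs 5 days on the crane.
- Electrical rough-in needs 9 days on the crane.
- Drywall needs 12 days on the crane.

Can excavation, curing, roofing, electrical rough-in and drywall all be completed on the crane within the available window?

The crane window is 36 − 4 = 32 days.
Running back to back, the jobs need 10 + 1 + 5 + 9 + 12 = 37 days on the crane.
Since 37 > 32, they cannot all fit.

No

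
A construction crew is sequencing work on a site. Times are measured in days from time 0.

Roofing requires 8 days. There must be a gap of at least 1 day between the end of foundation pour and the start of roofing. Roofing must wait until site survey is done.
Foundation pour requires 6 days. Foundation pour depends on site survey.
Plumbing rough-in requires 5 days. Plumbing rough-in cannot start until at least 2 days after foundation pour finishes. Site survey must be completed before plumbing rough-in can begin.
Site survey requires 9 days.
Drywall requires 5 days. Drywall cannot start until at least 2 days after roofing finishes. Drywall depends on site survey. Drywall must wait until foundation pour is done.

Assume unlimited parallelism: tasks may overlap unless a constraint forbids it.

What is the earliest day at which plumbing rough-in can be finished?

22

Nothing blocks site survey, so it runs from day 0 to day 9.
Foundation pour cannot begin until site survey (finishes day 9). It runs from day 9 to 9 + 6 = day 15.
For plumbing rough-in: foundation pour (finishes day 15, plus 2-day gap → day 17); site survey (finishes day 9). Taking the maximum gives a start of day 17, and it finishes at 17 + 5 = day 22.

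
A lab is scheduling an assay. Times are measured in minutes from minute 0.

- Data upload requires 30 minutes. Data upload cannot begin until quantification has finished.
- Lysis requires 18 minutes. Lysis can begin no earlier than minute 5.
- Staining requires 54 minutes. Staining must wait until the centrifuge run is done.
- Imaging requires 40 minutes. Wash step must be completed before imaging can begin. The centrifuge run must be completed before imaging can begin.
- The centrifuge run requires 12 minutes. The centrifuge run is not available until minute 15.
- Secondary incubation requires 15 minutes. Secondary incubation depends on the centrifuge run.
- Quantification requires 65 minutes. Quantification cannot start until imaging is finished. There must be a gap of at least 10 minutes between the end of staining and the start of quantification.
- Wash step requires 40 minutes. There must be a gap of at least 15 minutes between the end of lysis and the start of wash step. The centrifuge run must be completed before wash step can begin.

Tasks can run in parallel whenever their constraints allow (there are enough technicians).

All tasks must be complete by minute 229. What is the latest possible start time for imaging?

94

Data upload has no dependents, so it just needs to finish by minute 229. Starting by 229 − 30 = minute 199 achieves that.
Quantification has to be done before data upload (must start by minute 199). That means finishing by minute 199, i.e. starting by 199 − 65 = minute 134.
Since quantification (must start by minute 134) depends on it, imaging must finish by minute 134. Backing off its 40-minute duration gives a latest start of minute 94.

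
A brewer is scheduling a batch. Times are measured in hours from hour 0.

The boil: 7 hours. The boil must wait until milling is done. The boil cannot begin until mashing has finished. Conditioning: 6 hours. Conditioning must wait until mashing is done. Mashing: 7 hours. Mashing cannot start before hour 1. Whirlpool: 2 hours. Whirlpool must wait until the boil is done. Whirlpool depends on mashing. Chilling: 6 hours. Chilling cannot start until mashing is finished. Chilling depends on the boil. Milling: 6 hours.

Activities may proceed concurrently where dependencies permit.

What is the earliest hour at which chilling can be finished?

21

Mashing waits on its own release at hour 1, so it starts at hour 1 and finishes at 1 + 7 = hour 8.
Milling can start immediately at hour 0; it finishes at hour 6.
For the boil: milling (finishes hour 6); mashing (finishes hour 8). Taking the maximum gives a start of hour 8, and it finishes at 8 + 7 = hour 15.
Chilling needs all of mashing (finishes hour 8); the boil (finishes hour 15). That puts its earliest start at hour 15; it finishes at 15 + 6 = hour 21.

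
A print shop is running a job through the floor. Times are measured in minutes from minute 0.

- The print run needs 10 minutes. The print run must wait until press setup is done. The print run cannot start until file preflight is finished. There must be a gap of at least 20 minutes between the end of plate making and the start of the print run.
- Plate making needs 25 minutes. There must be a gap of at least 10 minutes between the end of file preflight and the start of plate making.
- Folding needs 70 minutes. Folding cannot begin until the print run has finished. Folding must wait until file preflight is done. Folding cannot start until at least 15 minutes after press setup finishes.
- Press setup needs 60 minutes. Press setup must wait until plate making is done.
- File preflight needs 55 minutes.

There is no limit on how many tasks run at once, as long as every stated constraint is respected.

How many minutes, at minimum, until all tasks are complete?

235

Nothing blocks file preflight, so it runs from minute 0 to minute 55.
After file preflight (finishes minute 55, plus 10-minute gap → minute 65), plate making can start at minute 65 and finishes at minute 90.
Press setup waits on plate making (finishes minute 90), so it starts at minute 90 and finishes at 90 + 60 = minute 150.
For the print run: press setup (finishes minute 150); file preflight (finishes minute 55); plate making (finishes minute 90, plus 20-minute gap → minute 110). Taking the maximum gives a start of minute 150, and it finishes at 150 + 10 = minute 160.
Folding has to wait for the print run (finishes minute 160); file preflight (finishes minute 55); press setup (finishes minute 150, plus 15-minute gap → minute 165). The latest of these is minute 165, so folding runs minute 165 to 165 + 70 = minute 235.
All tasks are finished once the last one completes. Finish times: File preflight at 55, Plate making at 90, Press setup at 150, The print run at 160, Folding at 235. The latest is minute 235.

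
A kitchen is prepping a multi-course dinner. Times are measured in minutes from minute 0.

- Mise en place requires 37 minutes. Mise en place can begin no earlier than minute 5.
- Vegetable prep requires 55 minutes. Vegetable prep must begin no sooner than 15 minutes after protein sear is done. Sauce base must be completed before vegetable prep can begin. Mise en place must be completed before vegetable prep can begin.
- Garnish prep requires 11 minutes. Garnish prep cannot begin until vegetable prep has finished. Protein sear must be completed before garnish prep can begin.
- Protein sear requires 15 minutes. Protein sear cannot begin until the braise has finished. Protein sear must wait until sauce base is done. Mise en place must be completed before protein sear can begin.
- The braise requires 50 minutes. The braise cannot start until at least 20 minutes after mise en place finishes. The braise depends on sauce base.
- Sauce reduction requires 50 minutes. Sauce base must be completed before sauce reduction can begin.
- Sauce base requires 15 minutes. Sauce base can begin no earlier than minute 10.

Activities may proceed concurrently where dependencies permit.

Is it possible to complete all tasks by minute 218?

Yes

Sauce base waits on its own release at minute 10, so it starts at minute 10 and finishes at 10 + 15 = minute 25.
Sauce reduction waits on sauce base (finishes minute 25), so it starts at minute 25 and finishes at 25 + 50 = minute 75.
After its own release at minute 5, mise en place can start at minute 5 and finishes at minute 42.
The braise cannot start until mise en place (finishes minute 42, plus 20-minute gap → minute 62); sauce base (finishes minute 25). The controlling bound is minute 62, so the braise finishes at 62 + 50 = minute 112.
For protein sear: the braise (finishes minute 112); sauce base (finishes minute 25); mise en place (finishes minute 42). Taking the maximum gives a start of minute 112, and it finishes at 112 + 15 = minute 127.
Vegetable prep needs all of protein sear (finishes minute 127, plus 15-minute gap → minute 142); sauce base (finishes minute 25); mise en place (finishes minute 42). That puts its earliest start at minute 142; it finishes at 142 + 55 = minute 197.
For garnish prep: vegetable prep (finishes minute 197); protein sear (finishes minute 127). Taking the maximum gives a start of minute 197, and it finishes at 197 + 11 = minute 208.
Every task is finished by minute 208, which is no later than the deadline of 218, so the schedule is feasible.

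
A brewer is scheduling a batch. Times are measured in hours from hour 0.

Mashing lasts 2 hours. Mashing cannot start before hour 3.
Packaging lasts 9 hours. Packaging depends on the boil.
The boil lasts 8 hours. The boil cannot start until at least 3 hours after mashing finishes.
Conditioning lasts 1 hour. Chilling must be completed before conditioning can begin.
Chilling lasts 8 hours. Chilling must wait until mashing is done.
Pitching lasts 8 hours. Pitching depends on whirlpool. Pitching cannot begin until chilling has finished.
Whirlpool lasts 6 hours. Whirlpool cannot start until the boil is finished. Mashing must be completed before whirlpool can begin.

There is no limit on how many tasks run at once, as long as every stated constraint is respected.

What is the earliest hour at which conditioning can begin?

After its own release at hour 3, mashing can start at hour 3 and finishes at hour 5.
Chilling cannot begin until mashing (finishes hour 5). It runs from hour 5 to 5 + 8 = hour 13.
Conditioning waits on chilling (finishes hour 13), so the earliest it can start is hour 13.

13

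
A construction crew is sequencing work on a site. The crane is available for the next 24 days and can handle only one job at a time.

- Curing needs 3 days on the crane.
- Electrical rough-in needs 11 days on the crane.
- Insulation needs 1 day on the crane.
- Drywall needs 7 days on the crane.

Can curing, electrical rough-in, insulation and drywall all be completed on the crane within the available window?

Running back to back, the jobs need 3 + 11 + 1 + 7 = 22 days on the crane.
Since 22 ≤ 24, they fit within the window.

Yes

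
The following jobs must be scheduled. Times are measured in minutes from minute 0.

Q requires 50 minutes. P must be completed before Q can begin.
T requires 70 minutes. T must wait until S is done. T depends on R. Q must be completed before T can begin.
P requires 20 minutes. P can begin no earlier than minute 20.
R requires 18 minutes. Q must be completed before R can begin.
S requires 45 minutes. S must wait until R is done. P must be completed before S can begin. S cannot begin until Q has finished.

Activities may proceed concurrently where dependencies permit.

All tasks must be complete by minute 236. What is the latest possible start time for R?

Nothing follows T; the deadline of minute 236 is its only limit. It must start by 236 − 70 = minute 166.
S must finish before T (must start by minute 166). With a 45-minute duration, S must start by 166 − 45 = minute 121.
R must finish in time for S (must start by minute 121); T (must start by minute 166). The tightest is minute 121, so R must start by 121 − 18 = minute 103.

103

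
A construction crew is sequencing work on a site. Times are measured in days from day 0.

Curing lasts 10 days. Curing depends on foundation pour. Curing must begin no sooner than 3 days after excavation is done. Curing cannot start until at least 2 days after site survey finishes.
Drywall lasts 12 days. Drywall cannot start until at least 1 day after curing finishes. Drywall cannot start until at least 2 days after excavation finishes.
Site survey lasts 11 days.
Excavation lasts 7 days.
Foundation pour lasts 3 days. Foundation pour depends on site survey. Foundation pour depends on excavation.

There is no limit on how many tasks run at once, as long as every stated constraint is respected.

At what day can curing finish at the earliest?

Nothing blocks excavation, so it runs from day 0 to day 7.
Site survey can start immediately at day 0; it finishes at day 11.
Foundation pour has to wait for site survey (finishes day 11); excavation (finishes day 7). The latest of these is day 11, so foundation pour runs day 11 to 11 + 3 = day 14.
Curing needs all of foundation pour (finishes day 14); excavation (finishes day 7, plus 3-day gap → day 10); site survey (finishes day 11, plus 2-day gap → day 13). That puts its earliest start at day 14; it finishes at 14 + 10 = day 24.

24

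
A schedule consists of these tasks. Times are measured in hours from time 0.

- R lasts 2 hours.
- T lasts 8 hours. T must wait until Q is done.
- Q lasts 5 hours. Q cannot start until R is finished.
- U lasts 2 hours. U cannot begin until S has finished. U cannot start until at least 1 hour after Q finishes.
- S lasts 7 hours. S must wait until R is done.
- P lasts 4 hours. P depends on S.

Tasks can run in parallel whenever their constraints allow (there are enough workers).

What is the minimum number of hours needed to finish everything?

R can start immediately at hour 0; it finishes at hour 2.
After R (finishes hour 2), S can start at hour 2 and finishes at hour 9.
After S (finishes hour 9), P can start at hour 9 and finishes at hour 13.
Q cannot begin until R (finishes hour 2). It runs from hour 2 to 2 + 5 = hour 7.
For U: S (finishes hour 9); Q (finishes hour 7, plus 1-hour gap → hour 8). Taking the maximum gives a start of hour 9, and it finishes at 9 + 2 = hour 11.
After Q (finishes hour 7), T can start at hour 7 and finishes at hour 15.
All tasks are finished once the last one completes. Finish times: P at 13, Q at 7, R at 2, S at 9, T at 15, U at 11. The latest is hour 15.

15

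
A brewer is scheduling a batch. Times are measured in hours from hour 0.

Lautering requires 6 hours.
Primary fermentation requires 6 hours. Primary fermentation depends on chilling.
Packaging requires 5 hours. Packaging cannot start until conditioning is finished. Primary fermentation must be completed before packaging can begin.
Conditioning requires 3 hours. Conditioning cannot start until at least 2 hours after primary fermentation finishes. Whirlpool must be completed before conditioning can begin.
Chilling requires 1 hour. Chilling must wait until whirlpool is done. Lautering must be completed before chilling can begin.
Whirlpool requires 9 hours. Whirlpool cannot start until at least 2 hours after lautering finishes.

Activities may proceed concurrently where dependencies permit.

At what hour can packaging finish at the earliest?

34

Nothing blocks lautering, so it runs from hour 0 to hour 6.
After lautering (finishes hour 6, plus 2-hour gap → hour 8), whirlpool can start at hour 8 and finishes at hour 17.
Chilling needs all of whirlpool (finishes hour 17); lautering (finishes hour 6). That puts its earliest start at hour 17; it finishes at 17 + 1 = hour 18.
After chilling (finishes hour 18), primary fermentation can start at hour 18 and finishes at hour 24.
Conditioning needs all of primary fermentation (finishes hour 24, plus 2-hour gap → hour 26); whirlpool (finishes hour 17). That puts its earliest start at hour 26; it finishes at 26 + 3 = hour 29.
Packaging needs all of conditioning (finishes hour 29); primary fermentation (finishes hour 24). That puts its earliest start at hour 29; it finishes at 29 + 5 = hour 34.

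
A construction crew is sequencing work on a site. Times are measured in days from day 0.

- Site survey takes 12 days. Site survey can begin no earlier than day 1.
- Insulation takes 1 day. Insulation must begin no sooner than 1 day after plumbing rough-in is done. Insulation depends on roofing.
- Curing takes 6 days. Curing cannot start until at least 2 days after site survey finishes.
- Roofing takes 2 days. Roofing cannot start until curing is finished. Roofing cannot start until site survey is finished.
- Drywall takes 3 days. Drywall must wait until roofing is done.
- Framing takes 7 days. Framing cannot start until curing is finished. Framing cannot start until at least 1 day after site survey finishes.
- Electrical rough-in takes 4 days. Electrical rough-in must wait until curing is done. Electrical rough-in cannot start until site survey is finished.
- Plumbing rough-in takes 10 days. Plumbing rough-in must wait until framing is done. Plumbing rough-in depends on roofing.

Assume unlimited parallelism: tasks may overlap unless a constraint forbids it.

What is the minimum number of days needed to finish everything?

After its own release at day 1, site survey can start at day 1 and finishes at day 13.
After site survey (finishes day 13, plus 2-day gap → day 15), curing can start at day 15 and finishes at day 21.
Electrical rough-in cannot start until curing (finishes day 21); site survey (finishes day 13). The controlling bound is day 21, so electrical rough-in finishes at 21 + 4 = day 25.
Roofing has to wait for curing (finishes day 21); site survey (finishes day 13). The latest of these is day 21, so roofing runs day 21 to 21 + 2 = day 23.
After roofing (finishes day 23), drywall can start at day 23 and finishes at day 26.
For framing: curing (finishes day 21); site survey (finishes day 13, plus 1-day gap → day 14). Taking the maximum gives a start of day 21, and it finishes at 21 + 7 = day 28.
Plumbing rough-in needs all of framing (finishes day 28); roofing (finishes day 23). That puts its earliest start at day 28; it finishes at 28 + 10 = day 38.
Insulation has to wait for plumbing rough-in (finishes day 38, plus 1-day gap → day 39); roofing (finishes day 23). The latest of these is day 39, so insulation runs day 39 to 39 + 1 = day 40.
All tasks are finished once the last one completes. Finish times: Site survey at 13, Curing at 21, Framing at 28, Roofing at 23, Plumbing rough-in at 38, Electrical rough-in at 25, Insulation at 40, Drywall at 26. The latest is day 40.

40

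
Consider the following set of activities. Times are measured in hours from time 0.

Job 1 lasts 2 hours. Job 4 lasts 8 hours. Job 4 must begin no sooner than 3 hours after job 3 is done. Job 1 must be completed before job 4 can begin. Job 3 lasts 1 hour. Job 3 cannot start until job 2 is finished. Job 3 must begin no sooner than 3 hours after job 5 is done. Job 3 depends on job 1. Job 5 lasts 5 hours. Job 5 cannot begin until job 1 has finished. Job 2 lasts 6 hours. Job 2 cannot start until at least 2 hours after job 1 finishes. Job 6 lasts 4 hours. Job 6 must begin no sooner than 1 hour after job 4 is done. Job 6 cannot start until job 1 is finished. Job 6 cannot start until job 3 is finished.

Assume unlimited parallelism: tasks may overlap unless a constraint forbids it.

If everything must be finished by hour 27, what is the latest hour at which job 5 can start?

To finish by hour 27, job 6 (duration 4) must start no later than hour 23.
Since job 6 (must start by hour 23, minus 1-hour gap → hour 22) depends on it, job 4 must finish by hour 22. Backing off its 8-hour duration gives a latest start of hour 14.
Job 3 has several dependents: job 4 (must start by hour 14, minus 3-hour gap → hour 11); job 6 (must start by hour 23). The earliest of those limits is hour 11, so job 3 must start by 11 − 1 = hour 10.
Since job 3 (must start by hour 10, minus 3-hour gap → hour 7) depends on it, job 5 must finish by hour 7. Backing off its 5-hour duration gives a latest start of hour 2.

2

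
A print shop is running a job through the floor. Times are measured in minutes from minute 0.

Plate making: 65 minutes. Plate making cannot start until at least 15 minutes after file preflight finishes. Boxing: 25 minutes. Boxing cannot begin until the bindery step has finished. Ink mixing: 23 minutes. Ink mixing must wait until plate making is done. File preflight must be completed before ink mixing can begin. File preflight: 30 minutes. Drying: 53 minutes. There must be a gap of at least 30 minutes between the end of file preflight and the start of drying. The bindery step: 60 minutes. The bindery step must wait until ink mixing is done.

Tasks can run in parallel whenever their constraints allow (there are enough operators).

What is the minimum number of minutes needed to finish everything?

Nothing blocks file preflight, so it runs from minute 0 to minute 30.
Drying cannot begin until file preflight (finishes minute 30, plus 30-minute gap → minute 60). It runs from minute 60 to 60 + 53 = minute 113.
Plate making cannot begin until file preflight (finishes minute 30, plus 15-minute gap → minute 45). It runs from minute 45 to 45 + 65 = minute 110.
For ink mixing: plate making (finishes minute 110); file preflight (finishes minute 30). Taking the maximum gives a start of minute 110, and it finishes at 110 + 23 = minute 133.
The bindery step waits on ink mixing (finishes minute 133), so it starts at minute 133 and finishes at 133 + 60 = minute 193.
Boxing waits on the bindery step (finishes minute 193), so it starts at minute 193 and finishes at 193 + 25 = minute 218.
All tasks are finished once the last one completes. Finish times: File preflight at 30, Plate making at 110, Ink mixing at 133, Drying at 113, The bindery step at 193, Boxing at 218. The latest is minute 218.

218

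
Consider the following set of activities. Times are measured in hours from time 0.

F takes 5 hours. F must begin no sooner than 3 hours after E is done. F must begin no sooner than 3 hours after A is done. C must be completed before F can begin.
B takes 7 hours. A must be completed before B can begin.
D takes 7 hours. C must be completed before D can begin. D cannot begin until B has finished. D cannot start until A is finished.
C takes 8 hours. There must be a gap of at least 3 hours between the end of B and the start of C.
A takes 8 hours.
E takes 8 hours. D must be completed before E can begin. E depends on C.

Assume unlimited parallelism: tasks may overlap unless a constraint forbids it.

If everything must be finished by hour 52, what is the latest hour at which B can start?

11

Nothing follows F; the deadline of hour 52 is its only limit. It must start by 52 − 5 = hour 47.
E has to be done before F (must start by hour 47, minus 3-hour gap → hour 44). That means finishing by hour 44, i.e. starting by 44 − 8 = hour 36.
D has to be done before E (must start by hour 36). That means finishing by hour 36, i.e. starting by 36 − 7 = hour 29.
C feeds D (must start by hour 29); E (must start by hour 36); F (must start by hour 47). Taking the minimum, C must finish by hour 29 and start by 29 − 8 = hour 21.
B must finish in time for C (must start by hour 21, minus 3-hour gap → hour 18); D (must start by hour 29). The tightest is hour 18, so B must start by 18 − 7 = hour 11.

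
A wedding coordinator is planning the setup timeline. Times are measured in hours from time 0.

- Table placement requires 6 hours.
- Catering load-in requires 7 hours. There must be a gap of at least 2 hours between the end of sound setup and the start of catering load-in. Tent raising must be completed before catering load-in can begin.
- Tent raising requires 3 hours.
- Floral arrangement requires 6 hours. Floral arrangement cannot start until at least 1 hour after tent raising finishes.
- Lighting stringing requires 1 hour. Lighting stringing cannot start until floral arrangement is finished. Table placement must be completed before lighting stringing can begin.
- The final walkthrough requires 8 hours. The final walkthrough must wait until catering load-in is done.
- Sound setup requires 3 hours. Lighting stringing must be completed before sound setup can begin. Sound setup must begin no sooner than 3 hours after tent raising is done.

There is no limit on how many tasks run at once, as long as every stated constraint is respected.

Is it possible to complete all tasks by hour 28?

Table placement can start immediately at hour 0; it finishes at hour 6.
Tent raising can start immediately at hour 0; it finishes at hour 3.
Floral arrangement cannot begin until tent raising (finishes hour 3, plus 1-hour gap → hour 4). It runs from hour 4 to 4 + 6 = hour 10.
Lighting stringing cannot start until floral arrangement (finishes hour 10); table placement (finishes hour 6). The controlling bound is hour 10, so lighting stringing finishes at 10 + 1 = hour 11.
For sound setup: lighting stringing (finishes hour 11); tent raising (finishes hour 3, plus 3-hour gap → hour 6). Taking the maximum gives a start of hour 11, and it finishes at 11 + 3 = hour 14.
Catering load-in has to wait for sound setup (finishes hour 14, plus 2-hour gap → hour 16); tent raising (finishes hour 3). The latest of these is hour 16, so catering load-in runs hour 16 to 16 + 7 = hour 23.
The final walkthrough waits on catering load-in (finishes hour 23), so it starts at hour 23 and finishes at 23 + 8 = hour 31.
The earliest everything can be done is hour 31, which is after the deadline of 28, so it is not possible.

No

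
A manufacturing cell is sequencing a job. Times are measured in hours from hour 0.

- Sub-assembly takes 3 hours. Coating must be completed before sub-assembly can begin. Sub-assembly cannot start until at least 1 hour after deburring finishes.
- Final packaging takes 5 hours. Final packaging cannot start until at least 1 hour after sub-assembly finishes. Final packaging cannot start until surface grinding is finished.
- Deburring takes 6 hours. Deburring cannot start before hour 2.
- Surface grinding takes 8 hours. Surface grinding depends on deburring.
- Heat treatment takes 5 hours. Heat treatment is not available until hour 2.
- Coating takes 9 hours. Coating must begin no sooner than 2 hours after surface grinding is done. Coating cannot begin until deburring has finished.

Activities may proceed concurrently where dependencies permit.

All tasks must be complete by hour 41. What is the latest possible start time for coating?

23

Final packaging must finish by hour 41; it takes 5 hours, so it must start by 41 − 5 = hour 36.
Since final packaging (must start by hour 36, minus 1-hour gap → hour 35) depends on it, sub-assembly must finish by hour 35. Backing off its 3-hour duration gives a latest start of hour 32.
Since sub-assembly (must start by hour 32) depends on it, coating must finish by hour 32. Backing off its 9-hour duration gives a latest start of hour 23.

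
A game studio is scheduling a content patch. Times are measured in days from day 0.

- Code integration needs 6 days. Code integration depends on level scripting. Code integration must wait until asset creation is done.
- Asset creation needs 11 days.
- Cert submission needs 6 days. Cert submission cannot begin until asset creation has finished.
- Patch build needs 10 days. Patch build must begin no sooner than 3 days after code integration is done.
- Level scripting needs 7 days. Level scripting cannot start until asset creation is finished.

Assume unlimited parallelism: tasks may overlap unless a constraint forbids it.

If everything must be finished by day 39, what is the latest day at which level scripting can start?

Patch build must finish by day 39; it takes 10 days, so it must start by 39 − 10 = day 29.
Code integration must finish before patch build (must start by day 29, minus 3-day gap → day 26). With a 6-day duration, code integration must start by 26 − 6 = day 20.
Since code integration (must start by day 20) depends on it, level scripting must finish by day 20. Backing off its 7-day duration gives a latest start of day 13.

13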